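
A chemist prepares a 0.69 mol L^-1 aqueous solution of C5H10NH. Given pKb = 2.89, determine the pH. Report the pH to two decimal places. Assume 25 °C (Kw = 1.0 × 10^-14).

C5H10NH + H2O ⇌ C5H10NH2+ + OH-
Kb = 10^(−2.89) = 1.29 × 10^-3
Kb = [OH-]²/(0.69 − [OH-]) = 1.29 × 10^-3
Assume [OH-] ≪ 0.69: [OH-] ≈ √(1.29 × 10^-3 × 0.69) = 2.98 × 10^-2 M
pOH = 1.53, so pH = 14.00 − pOH = 12.47

pH = 12.47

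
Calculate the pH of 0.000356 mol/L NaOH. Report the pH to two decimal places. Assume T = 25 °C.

NaOH is a strong base; [OH-] = 0.000356 M.
pOH = -log(0.000356) = 3.45
pH = 14.00 - 3.45 = 10.55

pH = 10.55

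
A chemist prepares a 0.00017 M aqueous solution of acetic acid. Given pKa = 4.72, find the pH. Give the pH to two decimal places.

CH3COOH ⇌ CH3COO- + H+
Ka = 10^(−4.72) = 1.91 × 10^-5
Ka = x²/(0.00017 − x) = 1.91 × 10^-5
Here C₀/Ka ≈ 8.9, so the small-x approximation fails. Use the quadratic:
x = [−1.91e-05 + √(1.91e-05² + 1.3e-08)]/2 = 4.82 × 10^-5 M
pH = −log(4.82 × 10^-5) = 4.32

pH = 4.32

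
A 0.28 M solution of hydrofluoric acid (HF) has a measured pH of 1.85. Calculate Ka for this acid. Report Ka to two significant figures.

[H+] = 10^(-1.85) = 1.41 × 10^-2 M
At equilibrium [HA] = 0.28 − 1.41 × 10^-2 = 2.66 × 10^-1 M
Ka = [H+][A-]/[HA] = (1.41 × 10^-2)² / 2.66 × 10^-1 = 7.5 × 10^-4

Ka = 7.5 × 10^-4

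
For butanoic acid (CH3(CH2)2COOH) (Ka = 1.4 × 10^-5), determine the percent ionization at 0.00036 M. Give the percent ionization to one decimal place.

17.9%

CH3(CH2)2COOH ⇌ CH3(CH2)2COO- + H+; let x = [H+] at equilibrium.
Ka = x²/(C₀ − x); solving the quadratic gives x = 6.43 × 10^-5 M.
% ionization = x/C₀ × 100% = 6.43 × 10^-5/0.00036 × 100% = 17.9%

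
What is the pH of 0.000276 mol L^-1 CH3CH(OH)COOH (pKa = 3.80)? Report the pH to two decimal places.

pH = 3.84

CH3CH(OH)COOH ⇌ CH3CH(OH)COO- + H+
Ka = 10^(−3.80) = 1.58 × 10^-4
Ka = x²/(0.000276 − x) = 1.58 × 10^-4
The 5% rule fails; solving x² + Ka·x − Ka·C₀ = 0 exactly:
x = (−Ka + √(Ka² + 4·Ka·C₀))/2 = 1.44 × 10^-4 M
pH = −log[H+] = −log(1.44 × 10^-4) = 3.84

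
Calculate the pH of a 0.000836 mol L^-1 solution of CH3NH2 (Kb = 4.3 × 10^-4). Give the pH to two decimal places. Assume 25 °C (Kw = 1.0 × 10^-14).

CH3NH2 + H2O ⇌ CH3NH3+ + OH-
Kb = [OH-]²/(0.000836 − [OH-]) = 4.3 × 10^-4
The 5% rule fails; solving [OH-]² + Kb·[OH-] − Kb·C₀ = 0 exactly:
[OH-] = (−Kb + √(Kb² + 4·Kb·C₀))/2 = 4.22 × 10^-4 M
pOH = −log(4.22 × 10^-4) = 3.37; pH = 14.00 − 3.37 = 10.63

pH = 10.63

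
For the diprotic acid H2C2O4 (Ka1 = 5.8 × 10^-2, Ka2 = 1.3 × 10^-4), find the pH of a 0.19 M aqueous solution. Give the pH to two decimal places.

pH = 1.10

Ka1 ≫ Ka2, so treat the first dissociation as the only significant source of H+.
Ka1 = x²/(0.19 − x) = 5.8 × 10^-2
Solving the quadratic: x = (−Ka1 + √(Ka1² + 4·Ka1·C₀))/2 = 7.99 × 10^-2 M
pH = −log(7.99 × 10^-2) = 1.10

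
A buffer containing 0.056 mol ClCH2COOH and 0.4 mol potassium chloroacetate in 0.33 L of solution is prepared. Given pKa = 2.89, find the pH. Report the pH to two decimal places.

Henderson–Hasselbalch: pH = pKa + log([ClCH2COO-]/[ClCH2COOH]) = 2.89 + log(0.4/0.056)
pH = 2.89 + (+0.854) = 3.74

pH = 3.74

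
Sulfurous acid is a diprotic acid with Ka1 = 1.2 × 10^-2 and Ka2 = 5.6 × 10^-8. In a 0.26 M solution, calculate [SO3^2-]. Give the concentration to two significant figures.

First ionization gives [H+] ≈ [HSO3-] = 5.02 × 10^-2 M.
Second step: Ka2 = [H+][SO3^2-]/[HSO3-] ≈ [SO3^2-] (since [H+] ≈ [HSO3-]).
So [SO3^2-] ≈ Ka2.

5.6 × 10^-8 M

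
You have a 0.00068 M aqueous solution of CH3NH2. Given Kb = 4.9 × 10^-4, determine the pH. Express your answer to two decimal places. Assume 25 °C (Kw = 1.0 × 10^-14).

pH = 10.58

CH3NH2 + H2O ⇌ CH3NH3+ + OH-
From the ICE table, Kb = x²/(0.00068 − x) = 4.9 × 10^-4.
x is not negligible relative to C₀; solve x² + 0.00049·x − 3.33e-07 = 0.
x = (−Kb + √(Kb² + 4·Kb·C₀))/2 = 3.82 × 10^-4 M
pOH = −log(3.82 × 10^-4) = 3.42; pH = 14.00 − 3.42 = 10.58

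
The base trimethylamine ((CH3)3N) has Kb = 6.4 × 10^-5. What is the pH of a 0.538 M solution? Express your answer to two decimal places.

(CH3)3N + H2O ⇌ (CH3)3NH+ + OH-
From the ICE table, Kb = [OH-]²/(0.538 − [OH-]) = 6.4 × 10^-5.
Neglecting [OH-] in the denominator: [OH-] = √(6.4 × 10^-5 × 0.538) = 5.87 × 10^-3 M
([OH-]/C₀ = 1.1% < 5%, so the approximation holds.)
pOH = −log(5.87 × 10^-3) = 2.23; pH = 14.00 − 2.23 = 11.77

pH = 11.77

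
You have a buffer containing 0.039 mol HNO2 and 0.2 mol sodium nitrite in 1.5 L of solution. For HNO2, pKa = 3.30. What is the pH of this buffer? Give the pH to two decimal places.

pH = 4.01

pH = pKa + log([A⁻]/[HA]) = 3.30 + log(0.2/0.039)
pH = 3.30 + (+0.710) = 4.01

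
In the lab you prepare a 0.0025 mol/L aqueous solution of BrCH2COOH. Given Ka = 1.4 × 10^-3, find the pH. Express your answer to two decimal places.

BrCH2COOH ⇌ BrCH2COO- + H+
From the ICE table, Ka = [H+]²/(0.0025 − [H+]) = 1.4 × 10^-3.
Here C₀/Ka ≈ 1.79, so the small-[H+] approximation fails. Use the quadratic:
[H+] = [−0.0014 + √(0.0014² + 1.4e-05)]/2 = 1.30 × 10^-3 M
pH = −log[H+] = −log(1.30 × 10^-3) = 2.89

pH = 2.89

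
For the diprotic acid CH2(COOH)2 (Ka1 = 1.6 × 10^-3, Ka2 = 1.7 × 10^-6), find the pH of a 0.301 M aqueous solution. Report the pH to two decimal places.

pH = 1.67

Ka1 ≫ Ka2, so treat the first dissociation as the only significant source of H+.
Ka1 = x²/(0.301 − x) = 1.6 × 10^-3
Solving the quadratic: x = (−Ka1 + √(Ka1² + 4·Ka1·C₀))/2 = 2.12 × 10^-2 M
pH = −log(2.12 × 10^-2) = 1.67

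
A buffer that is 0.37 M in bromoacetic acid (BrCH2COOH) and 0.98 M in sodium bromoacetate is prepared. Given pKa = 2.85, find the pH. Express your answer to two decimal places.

pH = 3.27

pH = pKa + log([A⁻]/[HA]) = 2.85 + log(0.98/0.37)
pH = 2.85 + (+0.423) = 3.27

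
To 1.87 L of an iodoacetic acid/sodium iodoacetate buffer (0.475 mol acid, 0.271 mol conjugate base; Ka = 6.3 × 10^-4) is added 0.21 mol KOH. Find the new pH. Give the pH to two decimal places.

pH = 3.46

OH- converts ICH2COOH to ICH2COO-: ICH2COOH → 0.265 mol, ICH2COO- → 0.481 mol.
pKa = −log(6.3 × 10^-4) = 3.201
pH = pKa + log([A⁻]/[HA]) = 3.201 + log(0.481/0.265) = 3.201 +0.259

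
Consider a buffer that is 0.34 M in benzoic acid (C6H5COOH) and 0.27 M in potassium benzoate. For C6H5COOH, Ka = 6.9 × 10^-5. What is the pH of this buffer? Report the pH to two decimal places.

pH = 4.06

pKa = −log(6.9 × 10^-5) = 4.161
pH = pKa + log([A⁻]/[HA]) = 4.161 + log(0.27/0.34)
pH = 4.161 + (-0.100) = 4.06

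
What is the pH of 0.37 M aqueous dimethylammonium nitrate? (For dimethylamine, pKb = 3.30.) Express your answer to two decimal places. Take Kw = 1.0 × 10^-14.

pH = 5.57

(CH3)2NH2+ is the conjugate acid of the weak base (CH3)2NH.
Kb = 10^(−3.30) = 5.01 × 10^-4
Ka = Kw/Kb = 1.0×10^-14 / 5.01 × 10^-4 = 2.00 × 10^-11
Ka = x²/(0.37 − x) = 2.00 × 10^-11
Since Ka ≪ C₀, x ≈ √(Ka·C₀) = 2.72 × 10^-6 M.
pH = −log[H+] = −log(2.72 × 10^-6) = 5.57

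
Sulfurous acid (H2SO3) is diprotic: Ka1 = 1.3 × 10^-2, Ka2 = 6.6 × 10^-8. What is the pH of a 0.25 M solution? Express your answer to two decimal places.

pH = 1.29

Ka1 ≫ Ka2, so treat the first dissociation as the only significant source of H+.
Ka1 = x²/(0.25 − x) = 1.3 × 10^-2
Solving the quadratic: x = (−Ka1 + √(Ka1² + 4·Ka1·C₀))/2 = 5.09 × 10^-2 M
pH = −log(5.09 × 10^-2) = 1.29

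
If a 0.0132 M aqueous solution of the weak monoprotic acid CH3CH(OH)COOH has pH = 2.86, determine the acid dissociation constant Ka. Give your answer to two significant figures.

[H+] = 10^(-2.86) = 1.38 × 10^-3 M
At equilibrium [HA] = 0.0132 − 1.38 × 10^-3 = 1.18 × 10^-2 M
Ka = [H+][A-]/[HA] = (1.38 × 10^-3)² / 1.18 × 10^-2 = 1.6 × 10^-4

Ka = 1.6 × 10^-4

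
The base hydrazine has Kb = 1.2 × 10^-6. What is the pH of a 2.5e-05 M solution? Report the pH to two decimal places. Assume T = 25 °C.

N2H4 + H2O ⇌ N2H5+ + OH-
Let x = [OH-] at equilibrium. Kb = x²/(2.5e-05 − x).
x is not negligible relative to C₀; solve x² + 1.2e-06·x − 3e-11 = 0.
x = (−Kb + √(Kb² + 4·Kb·C₀))/2 = 4.91 × 10^-6 M
pOH = 5.31, so pH = 14.00 − pOH = 8.69

pH = 8.69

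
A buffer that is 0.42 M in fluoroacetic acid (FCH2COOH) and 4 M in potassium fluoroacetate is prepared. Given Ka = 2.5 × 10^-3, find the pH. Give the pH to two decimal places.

pKa = −log(2.5 × 10^-3) = 2.602
pH = pKa + log([A⁻]/[HA]) = 2.602 + log(4/0.42)
pH = 2.602 + (+0.979) = 3.58

pH = 3.58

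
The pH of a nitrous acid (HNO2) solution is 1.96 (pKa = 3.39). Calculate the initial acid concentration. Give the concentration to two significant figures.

C₀ = 3.1 × 10^-1 M

[H+] = 10^(-1.96) = 1.10 × 10^-2 M = x
Ka = 10^(−3.39) = 4.07 × 10^-4
Ka = x²/(C₀ − x) ⇒ C₀ = x + x²/Ka
C₀ = 1.10 × 10^-2 + (1.10 × 10^-2)²/(4.07 × 10^-4) = 3.08 × 10^-1 M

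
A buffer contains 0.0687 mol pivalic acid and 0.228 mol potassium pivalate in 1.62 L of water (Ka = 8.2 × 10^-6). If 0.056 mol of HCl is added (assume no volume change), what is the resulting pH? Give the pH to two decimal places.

After neutralization: n((CH3)3CCOOH) = 0.125 mol, n((CH3)3CCOO-) = 0.172 mol.
pKa = −log(8.2 × 10^-6) = 5.086
pH = pKa + log(n_(CH3)3CCOO-/n_(CH3)3CCOOH) = 5.086 + log(0.172/0.125) = 5.086 + (+0.139)

pH = 5.23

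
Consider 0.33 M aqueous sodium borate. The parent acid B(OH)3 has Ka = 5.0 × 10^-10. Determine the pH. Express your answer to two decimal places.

pH = 11.41

B(OH)4- is the conjugate base of the weak acid B(OH)3.
Kb = Kw/Ka = 1.0×10^-14 / 5.0 × 10^-10 = 2.00 × 10^-5
Kb = [OH-]²/(0.33 − [OH-]) = 2.00 × 10^-5
Since Kb ≪ C₀, [OH-] ≈ √(Kb·C₀) = 2.57 × 10^-3 M.
Check: 0.78% ionized — well under 5%, approximation valid.
pOH = −log(2.57 × 10^-3) = 2.59; pH = 14.00 − 2.59 = 11.41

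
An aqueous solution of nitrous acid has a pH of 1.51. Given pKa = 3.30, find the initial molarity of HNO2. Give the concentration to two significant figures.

C₀ = 1.9 M

[H+] = 10^(-1.51) = 3.09 × 10^-2 M = x
Ka = 10^(−3.30) = 5.01 × 10^-4
Ka = x²/(C₀ − x) ⇒ C₀ = x + x²/Ka
C₀ = 3.09 × 10^-2 + (3.09 × 10^-2)²/(5.01 × 10^-4) = 1.94 M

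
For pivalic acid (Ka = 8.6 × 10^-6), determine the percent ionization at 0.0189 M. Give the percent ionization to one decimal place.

(CH3)3CCOOH ⇌ (CH3)3CCOO- + H+; let x = [H+] at equilibrium.
x ≈ √(Ka·C₀) = √(8.6 × 10^-6 × 0.0189) = 4.03 × 10^-4 M
Fraction ionized = 4.03 × 10^-4 / 0.0189 = 0.0213 → 2.1%

2.1%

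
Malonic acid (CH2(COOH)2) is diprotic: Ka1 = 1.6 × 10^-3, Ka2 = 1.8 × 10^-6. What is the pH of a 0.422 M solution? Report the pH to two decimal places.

pH = 1.60

Ka1 ≫ Ka2, so treat the first dissociation as the only significant source of H+.
Ka1 = x²/(0.422 − x) = 1.6 × 10^-3
Solving the quadratic: x = (−Ka1 + √(Ka1² + 4·Ka1·C₀))/2 = 2.52 × 10^-2 M
pH = −log(2.52 × 10^-2) = 1.60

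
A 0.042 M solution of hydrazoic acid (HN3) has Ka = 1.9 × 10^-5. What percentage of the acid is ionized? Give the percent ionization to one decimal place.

2.1%

HN3 ⇌ N3- + H+; let x = [H+] at equilibrium.
x ≈ √(Ka·C₀) = √(1.9 × 10^-5 × 0.042) = 8.93 × 10^-4 M
Fraction ionized = 8.93 × 10^-4 / 0.042 = 0.0213 → 2.1%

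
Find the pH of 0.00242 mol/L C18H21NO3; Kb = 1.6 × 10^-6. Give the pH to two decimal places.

pH = 9.79

C18H21NO3 + H2O ⇌ C18H22NO3+ + OH-
Kb = x²/(0.00242 − x) = 1.6 × 10^-6
Assume x ≪ 0.00242: x ≈ √(1.6 × 10^-6 × 0.00242) = 6.22 × 10^-5 M
(x/C₀ = 2.6% < 5%, so the approximation holds.)
pOH = 4.21, so pH = 14.00 − pOH = 9.79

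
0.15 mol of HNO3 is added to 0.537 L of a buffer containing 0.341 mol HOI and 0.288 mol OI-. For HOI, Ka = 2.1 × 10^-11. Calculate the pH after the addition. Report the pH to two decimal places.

After neutralization: n(HOI) = 0.491 mol, n(OI-) = 0.138 mol.
pKa = −log(2.1 × 10^-11) = 10.678
pH = pKa + log([A⁻]/[HA]) = 10.678 + log(0.138/0.491) = 10.678 -0.551

pH = 10.13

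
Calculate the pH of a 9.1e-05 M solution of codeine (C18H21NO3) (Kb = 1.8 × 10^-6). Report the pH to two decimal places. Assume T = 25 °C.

pH = 9.08

C18H21NO3 + H2O ⇌ C18H22NO3+ + OH-
Let x = [OH-] at equilibrium. Kb = x²/(9.1e-05 − x).
Here C₀/Kb ≈ 50.6, so the small-x approximation fails. Use the quadratic:
x = [−1.8e-06 + √(1.8e-06² + 6.55e-10)]/2 = 1.19 × 10^-5 M
pOH = 4.92, so pH = 14.00 − pOH = 9.08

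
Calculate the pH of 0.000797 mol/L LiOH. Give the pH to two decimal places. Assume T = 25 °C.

LiOH is a strong base; [OH-] = 0.000797 M.
pOH = -log(0.000797) = 3.10
pH = 14.00 - 3.10 = 10.90

pH = 10.90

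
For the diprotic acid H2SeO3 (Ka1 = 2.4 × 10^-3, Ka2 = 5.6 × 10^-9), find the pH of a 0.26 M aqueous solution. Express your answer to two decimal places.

pH = 1.62

Ka1 ≫ Ka2, so treat the first dissociation as the only significant source of H+.
Ka1 = x²/(0.26 − x) = 2.4 × 10^-3
Solving the quadratic: x = (−Ka1 + √(Ka1² + 4·Ka1·C₀))/2 = 2.38 × 10^-2 M
pH = −log(2.38 × 10^-2) = 1.62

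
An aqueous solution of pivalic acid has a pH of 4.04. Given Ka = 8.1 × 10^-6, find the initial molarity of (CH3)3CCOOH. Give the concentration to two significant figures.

[H+] = 10^(-4.04) = 9.12 × 10^-5 M = x
Ka = x²/(C₀ − x) ⇒ C₀ = x + x²/Ka
C₀ = 9.12 × 10^-5 + (9.12 × 10^-5)²/(8.1 × 10^-6) = 1.12 × 10^-3 M

C₀ = 1.1 × 10^-3 M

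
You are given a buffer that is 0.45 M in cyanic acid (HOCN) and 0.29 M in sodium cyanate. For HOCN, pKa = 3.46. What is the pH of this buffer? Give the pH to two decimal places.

pH = pKa + log([A⁻]/[HA]) = 3.46 + log(0.29/0.45)
pH = 3.46 + (-0.191) = 3.27

pH = 3.27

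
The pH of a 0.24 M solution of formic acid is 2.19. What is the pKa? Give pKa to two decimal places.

pKa = 3.75

[H+] = 10^(-2.19) = 6.46 × 10^-3 M
At equilibrium [HA] = 0.24 − 6.46 × 10^-3 = 2.34 × 10^-1 M
Ka = [H+][A-]/[HA] = (6.46 × 10^-3)² / 2.34 × 10^-1 = 1.78 × 10^-4
pKa = -log(1.78 × 10^-4) = 3.75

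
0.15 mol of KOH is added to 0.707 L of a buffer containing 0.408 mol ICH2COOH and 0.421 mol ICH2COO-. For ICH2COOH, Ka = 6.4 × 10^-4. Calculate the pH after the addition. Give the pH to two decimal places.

OH- converts ICH2COOH to ICH2COO-: ICH2COOH → 0.258 mol, ICH2COO- → 0.571 mol.
pKa = −log(6.4 × 10^-4) = 3.194
Henderson–Hasselbalch with mole ratio 0.571/0.258: pH = 3.194 + (+0.345)

pH = 3.54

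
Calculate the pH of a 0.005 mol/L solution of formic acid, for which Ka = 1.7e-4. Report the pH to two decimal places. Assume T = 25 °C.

pH = 3.08

HCOOH ⇌ HCOO- + H+
Ka = x²/(0.005 − x) = 1.7 × 10^-4
The 5% rule fails; solving x² + Ka·x − Ka·C₀ = 0 exactly:
x = (−Ka + √(Ka² + 4·Ka·C₀))/2 = 8.41 × 10^-4 M
pH = −log[H+] = −log(8.41 × 10^-4) = 3.08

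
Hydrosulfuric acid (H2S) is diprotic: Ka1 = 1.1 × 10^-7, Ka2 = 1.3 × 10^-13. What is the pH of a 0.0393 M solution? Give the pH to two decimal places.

Ka1 ≫ Ka2, so treat the first dissociation as the only significant source of H+.
Ka1 = x²/(0.0393 − x) = 1.1 × 10^-7
x ≈ √(1.1 × 10^-7 × 0.0393) = 6.57 × 10^-5 M
pH = −log(6.57 × 10^-5) = 4.18

pH = 4.18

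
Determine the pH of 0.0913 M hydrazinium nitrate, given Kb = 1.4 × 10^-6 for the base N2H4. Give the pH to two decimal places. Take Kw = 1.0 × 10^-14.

pH = 4.59

N2H5+ is the conjugate acid of the weak base N2H4.
Ka = Kw/Kb = 1.0×10^-14 / 1.4 × 10^-6 = 7.14 × 10^-9
From the ICE table, Ka = [H+]²/(0.0913 − [H+]) = 7.14 × 10^-9.
Since Ka ≪ C₀, [H+] ≈ √(Ka·C₀) = 2.55 × 10^-5 M.
Check: 0.028% ionized — well under 5%, approximation valid.
pH = −log[H+] = −log(2.55 × 10^-5) = 4.59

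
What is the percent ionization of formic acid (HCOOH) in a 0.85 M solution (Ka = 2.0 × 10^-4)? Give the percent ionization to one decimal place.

HCOOH ⇌ HCOO- + H+; let x = [H+] at equilibrium.
x ≈ √(Ka·C₀) = √(2.0 × 10^-4 × 0.85) = 1.30 × 10^-2 M
% ionization = x/C₀ × 100% = 1.30 × 10^-2/0.85 × 100% = 1.5%

1.5%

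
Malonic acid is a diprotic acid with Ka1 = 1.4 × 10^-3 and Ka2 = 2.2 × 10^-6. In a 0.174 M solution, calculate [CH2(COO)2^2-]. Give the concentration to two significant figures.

2.2 × 10^-6 M

First ionization gives [H+] ≈ [CH2(COOH)COO-] = 1.49 × 10^-2 M.
Second step: Ka2 = [H+][CH2(COO)2^2-]/[CH2(COOH)COO-] ≈ [CH2(COO)2^2-] (since [H+] ≈ [CH2(COOH)COO-]).
So [CH2(COO)2^2-] ≈ Ka2.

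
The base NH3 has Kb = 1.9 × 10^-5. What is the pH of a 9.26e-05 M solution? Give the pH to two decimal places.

NH3 + H2O ⇌ NH4+ + OH-
Kb = x²/(9.26e-05 − x) = 1.9 × 10^-5
The 5% rule fails; solving x² + Kb·x − Kb·C₀ = 0 exactly:
x = (−Kb + √(Kb² + 4·Kb·C₀))/2 = 3.35 × 10^-5 M
pOH = 4.47, so pH = 14.00 − pOH = 9.53

pH = 9.53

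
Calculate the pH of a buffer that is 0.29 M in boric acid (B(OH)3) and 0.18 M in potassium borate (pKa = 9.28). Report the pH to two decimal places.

Henderson–Hasselbalch: pH = pKa + log([B(OH)4-]/[B(OH)3]) = 9.28 + log(0.18/0.29)
pH = 9.28 + (-0.207) = 9.07

pH = 9.07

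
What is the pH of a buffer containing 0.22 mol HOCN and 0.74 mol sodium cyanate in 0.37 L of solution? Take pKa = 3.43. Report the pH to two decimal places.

Henderson–Hasselbalch: pH = pKa + log([OCN-]/[HOCN]) = 3.43 + log(0.74/0.22)
pH = 3.43 + (+0.527) = 3.96

pH = 3.96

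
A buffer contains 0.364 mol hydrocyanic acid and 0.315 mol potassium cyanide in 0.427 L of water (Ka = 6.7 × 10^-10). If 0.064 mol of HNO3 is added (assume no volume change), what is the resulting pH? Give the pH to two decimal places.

pH = 8.94

After neutralization: n(HCN) = 0.428 mol, n(CN-) = 0.251 mol.
pKa = −log(6.7 × 10^-10) = 9.174
pH = pKa + log(n_CN-/n_HCN) = 9.174 + log(0.251/0.428) = 9.174 + (-0.232)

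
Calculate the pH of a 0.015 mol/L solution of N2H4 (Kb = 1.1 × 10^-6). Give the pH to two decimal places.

pH = 10.11

N2H4 + H2O ⇌ N2H5+ + OH-
From the ICE table, Kb = [OH-]²/(0.015 − [OH-]) = 1.1 × 10^-6.
Neglecting [OH-] in the denominator: [OH-] = √(1.1 × 10^-6 × 0.015) = 1.28 × 10^-4 M
pOH = 3.89, so pH = 14.00 − pOH = 10.11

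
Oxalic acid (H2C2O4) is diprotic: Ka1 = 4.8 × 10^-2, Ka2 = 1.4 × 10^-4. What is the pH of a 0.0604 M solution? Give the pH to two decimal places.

Ka1 ≫ Ka2, so treat the first dissociation as the only significant source of H+.
Ka1 = x²/(0.0604 − x) = 4.8 × 10^-2
Solving the quadratic: x = (−Ka1 + √(Ka1² + 4·Ka1·C₀))/2 = 3.50 × 10^-2 M
pH = −log(3.50 × 10^-2) = 1.46

pH = 1.46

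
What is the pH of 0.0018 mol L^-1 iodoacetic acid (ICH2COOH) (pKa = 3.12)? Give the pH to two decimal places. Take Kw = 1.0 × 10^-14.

ICH2COOH ⇌ ICH2COO- + H+
Ka = 10^(−3.12) = 7.59 × 10^-4
Ka = [H+]²/(0.0018 − [H+]) = 7.59 × 10^-4
[H+] is not negligible relative to C₀; solve [H+]² + 0.000759·[H+] − 1.37e-06 = 0.
[H+] = (−Ka + √(Ka² + 4·Ka·C₀))/2 = 8.49 × 10^-4 M
pH = −log[H+] = −log(8.49 × 10^-4) = 3.07

pH = 3.07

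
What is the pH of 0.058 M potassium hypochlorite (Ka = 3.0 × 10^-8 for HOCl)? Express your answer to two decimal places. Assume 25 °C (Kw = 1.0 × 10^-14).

OCl- is the conjugate base of the weak acid HOCl.
Kb = Kw/Ka = 1.0×10^-14 / 3.0 × 10^-8 = 3.33 × 10^-7
Kb = [OH-]²/(0.058 − [OH-]) = 3.33 × 10^-7
Assume [OH-] ≪ 0.058: [OH-] ≈ √(3.33 × 10^-7 × 0.058) = 1.39 × 10^-4 M
([OH-]/C₀ = 0.24% < 5%, so the approximation holds.)
pOH = 3.86, so pH = 14.00 − pOH = 10.14

pH = 10.14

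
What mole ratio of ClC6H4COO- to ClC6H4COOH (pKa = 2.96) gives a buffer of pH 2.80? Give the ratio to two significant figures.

ratio = 0.69

pH = pKa + log(r) ⇒ log(r) = 2.80 − 2.96 = -0.16
r = [ClC6H4COO-]/[ClC6H4COOH] = 10^(-0.16) = 0.692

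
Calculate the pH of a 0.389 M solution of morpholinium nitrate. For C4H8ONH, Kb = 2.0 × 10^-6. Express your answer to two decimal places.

pH = 4.36

C4H8ONH2+ is the conjugate acid of the weak base C4H8ONH.
Ka = Kw/Kb = 1.0×10^-14 / 2.0 × 10^-6 = 5.00 × 10^-9
Ka = [H+]²/(0.389 − [H+]) = 5.00 × 10^-9
Neglecting [H+] in the denominator: [H+] = √(5.00 × 10^-9 × 0.389) = 4.41 × 10^-5 M
pH = −log(4.41 × 10^-5) = 4.36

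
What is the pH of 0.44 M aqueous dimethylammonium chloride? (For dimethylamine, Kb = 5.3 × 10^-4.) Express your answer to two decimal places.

pH = 5.54

(CH3)2NH2+ is the conjugate acid of the weak base (CH3)2NH.
Ka = Kw/Kb = 1.0×10^-14 / 5.3 × 10^-4 = 1.89 × 10^-11
Let x = [H+] at equilibrium. Ka = x²/(0.44 − x).
Since Ka ≪ C₀, x ≈ √(Ka·C₀) = 2.88 × 10^-6 M.
Check: 0.00066% ionized — well under 5%, approximation valid.
pH = −log[H+] = −log(2.88 × 10^-6) = 5.54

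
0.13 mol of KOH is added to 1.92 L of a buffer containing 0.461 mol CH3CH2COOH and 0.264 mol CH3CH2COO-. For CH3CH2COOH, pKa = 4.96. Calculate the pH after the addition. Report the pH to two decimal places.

After neutralization: n(CH3CH2COOH) = 0.331 mol, n(CH3CH2COO-) = 0.394 mol.
Henderson–Hasselbalch with mole ratio 0.394/0.331: pH = 4.96 + (+0.076)

pH = 5.04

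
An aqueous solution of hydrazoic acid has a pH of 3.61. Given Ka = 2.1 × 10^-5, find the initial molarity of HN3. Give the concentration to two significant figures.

C₀ = 3.1 × 10^-3 M

[H+] = 10^(-3.61) = 2.45 × 10^-4 M = x
Ka = x²/(C₀ − x) ⇒ C₀ = x + x²/Ka
C₀ = 2.45 × 10^-4 + (2.45 × 10^-4)²/(2.1 × 10^-5) = 3.10 × 10^-3 M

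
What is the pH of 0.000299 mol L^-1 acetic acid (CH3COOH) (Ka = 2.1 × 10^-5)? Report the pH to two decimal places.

CH3COOH ⇌ CH3COO- + H+
From the ICE table, Ka = x²/(0.000299 − x) = 2.1 × 10^-5.
Here C₀/Ka ≈ 14.2, so the small-x approximation fails. Use the quadratic:
x = (−Ka + √(Ka² + 4·Ka·C₀))/2 = 6.94 × 10^-5 M
pH = −log(6.94 × 10^-5) = 4.16

pH = 4.16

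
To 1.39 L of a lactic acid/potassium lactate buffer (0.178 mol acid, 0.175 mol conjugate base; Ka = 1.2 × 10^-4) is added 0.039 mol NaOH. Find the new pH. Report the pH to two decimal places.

pH = 4.11

After neutralization: n(CH3CH(OH)COOH) = 0.139 mol, n(CH3CH(OH)COO-) = 0.214 mol.
pKa = −log(1.2 × 10^-4) = 3.921
pH = pKa + log([A⁻]/[HA]) = 3.921 + log(0.214/0.139) = 3.921 +0.187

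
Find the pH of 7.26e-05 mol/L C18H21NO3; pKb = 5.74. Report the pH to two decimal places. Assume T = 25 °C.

C18H21NO3 + H2O ⇌ C18H22NO3+ + OH-
Kb = 10^(−5.74) = 1.82 × 10^-6
Kb = [OH-]²/(7.26e-05 − [OH-]) = 1.82 × 10^-6
The 5% rule fails; solving [OH-]² + Kb·[OH-] − Kb·C₀ = 0 exactly:
[OH-] = [−1.82e-06 + √(1.82e-06² + 5.29e-10)]/2 = 1.06 × 10^-5 M
pOH = −log(1.06 × 10^-5) = 4.97; pH = 14.00 − 4.97 = 9.03

pH = 9.03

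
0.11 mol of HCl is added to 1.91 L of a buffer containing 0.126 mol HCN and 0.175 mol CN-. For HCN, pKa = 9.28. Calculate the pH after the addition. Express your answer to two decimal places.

pH = 8.72

Added H+ converts CN- to HCN: HCN → 0.236 mol, CN- → 0.065 mol.
pH = pKa + log([A⁻]/[HA]) = 9.28 + log(0.065/0.236) = 9.28 -0.560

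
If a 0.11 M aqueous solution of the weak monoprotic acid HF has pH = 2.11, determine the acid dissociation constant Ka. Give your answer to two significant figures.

Ka = 5.9 × 10^-4

[H+] = 10^(-2.11) = 7.76 × 10^-3 M
At equilibrium [HA] = 0.11 − 7.76 × 10^-3 = 1.02 × 10^-1 M
Ka = [H+][A-]/[HA] = (7.76 × 10^-3)² / 1.02 × 10^-1 = 5.9 × 10^-4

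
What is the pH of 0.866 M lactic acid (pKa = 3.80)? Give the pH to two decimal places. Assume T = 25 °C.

pH = 1.93

CH3CH(OH)COOH ⇌ CH3CH(OH)COO- + H+
Ka = 10^(−3.80) = 1.58 × 10^-4
Ka = x²/(0.866 − x) = 1.58 × 10^-4
Neglecting x in the denominator: x = √(1.58 × 10^-4 × 0.866) = 1.17 × 10^-2 M
pH = −log[H+] = −log(1.17 × 10^-2) = 1.93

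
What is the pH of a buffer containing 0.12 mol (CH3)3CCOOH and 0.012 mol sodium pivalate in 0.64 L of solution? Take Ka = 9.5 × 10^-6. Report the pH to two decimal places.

pH = 4.02

pKa = −log(9.5 × 10^-6) = 5.022
Henderson–Hasselbalch: pH = pKa + log([(CH3)3CCOO-]/[(CH3)3CCOOH]) = 5.022 + log(0.012/0.12)
pH = 5.022 + (-1.000) = 4.02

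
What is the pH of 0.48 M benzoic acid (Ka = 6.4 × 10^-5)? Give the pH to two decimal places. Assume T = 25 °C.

C6H5COOH ⇌ C6H5COO- + H+
From the ICE table, Ka = [H+]²/(0.48 − [H+]) = 6.4 × 10^-5.
Assume [H+] ≪ 0.48: [H+] ≈ √(6.4 × 10^-5 × 0.48) = 5.54 × 10^-3 M
pH = −log(5.54 × 10^-3) = 2.26

pH = 2.26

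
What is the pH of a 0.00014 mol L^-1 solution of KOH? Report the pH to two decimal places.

pH = 10.15

KOH is a strong base; [OH-] = 0.00014 M.
pOH = -log(0.00014) = 3.85
pH = 14.00 - 3.85 = 10.15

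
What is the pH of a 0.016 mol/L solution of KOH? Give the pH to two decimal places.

KOH is a strong base; [OH-] = 0.016 M.
pOH = -log(0.016) = 1.80
pH = 14.00 - 1.80 = 12.20

pH = 12.20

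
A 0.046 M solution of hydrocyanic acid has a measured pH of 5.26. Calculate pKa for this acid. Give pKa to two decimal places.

[H+] = 10^(-5.26) = 5.50 × 10^-6 M
At equilibrium [HA] = 0.046 − 5.50 × 10^-6 = 4.60 × 10^-2 M
Ka = [H+][A-]/[HA] = (5.50 × 10^-6)² / 4.60 × 10^-2 = 6.58 × 10^-10
pKa = -log(6.58 × 10^-10) = 9.18

pKa = 9.18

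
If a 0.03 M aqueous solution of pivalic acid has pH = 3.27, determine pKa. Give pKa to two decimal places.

[H+] = 10^(-3.27) = 5.37 × 10^-4 M
At equilibrium [HA] = 0.03 − 5.37 × 10^-4 = 2.95 × 10^-2 M
Ka = [H+][A-]/[HA] = (5.37 × 10^-4)² / 2.95 × 10^-2 = 9.78 × 10^-6
pKa = -log(9.78 × 10^-6) = 5.01

pKa = 5.01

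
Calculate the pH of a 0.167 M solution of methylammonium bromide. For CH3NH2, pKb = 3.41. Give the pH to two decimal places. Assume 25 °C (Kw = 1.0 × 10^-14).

pH = 5.68

CH3NH3+ is the conjugate acid of the weak base CH3NH2.
Kb = 10^(−3.41) = 3.89 × 10^-4
Ka = Kw/Kb = 1.0×10^-14 / 3.89 × 10^-4 = 2.57 × 10^-11
Ka = x²/(0.167 − x) = 2.57 × 10^-11
Neglecting x in the denominator: x = √(2.57 × 10^-11 × 0.167) = 2.07 × 10^-6 M
pH = −log[H+] = −log(2.07 × 10^-6) = 5.68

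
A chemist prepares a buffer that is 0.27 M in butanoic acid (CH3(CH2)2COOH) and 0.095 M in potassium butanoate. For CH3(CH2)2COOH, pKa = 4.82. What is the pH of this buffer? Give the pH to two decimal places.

pH = 4.37

Henderson–Hasselbalch: pH = pKa + log([CH3(CH2)2COO-]/[CH3(CH2)2COOH]) = 4.82 + log(0.095/0.27)
pH = 4.82 + (-0.454) = 4.37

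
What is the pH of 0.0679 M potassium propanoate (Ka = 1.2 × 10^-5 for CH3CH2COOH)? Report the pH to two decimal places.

CH3CH2COO- is the conjugate base of the weak acid CH3CH2COOH.
Kb = Kw/Ka = 1.0×10^-14 / 1.2 × 10^-5 = 8.33 × 10^-10
Let x = [OH-] at equilibrium. Kb = x²/(0.0679 − x).
Neglecting x in the denominator: x = √(8.33 × 10^-10 × 0.0679) = 7.52 × 10^-6 M
pOH = −log(7.52 × 10^-6) = 5.12; pH = 14.00 − 5.12 = 8.88

pH = 8.88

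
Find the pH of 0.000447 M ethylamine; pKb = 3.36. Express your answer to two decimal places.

C2H5NH2 + H2O ⇌ C2H5NH3+ + OH-
Kb = 10^(−3.36) = 4.37 × 10^-4
Kb = x²/(0.000447 − x) = 4.37 × 10^-4
Here C₀/Kb ≈ 1.02, so the small-x approximation fails. Use the quadratic:
x = (−Kb + √(Kb² + 4·Kb·C₀))/2 = 2.75 × 10^-4 M
pOH = −log(2.75 × 10^-4) = 3.56; pH = 14.00 − 3.56 = 10.44

pH = 10.44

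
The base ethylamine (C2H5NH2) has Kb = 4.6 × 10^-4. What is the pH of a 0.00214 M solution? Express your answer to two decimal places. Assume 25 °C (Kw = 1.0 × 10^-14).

pH = 10.90

C2H5NH2 + H2O ⇌ C2H5NH3+ + OH-
Kb = [OH-]²/(0.00214 − [OH-]) = 4.6 × 10^-4
Here C₀/Kb ≈ 4.65, so the small-[OH-] approximation fails. Use the quadratic:
[OH-] = (−Kb + √(Kb² + 4·Kb·C₀))/2 = 7.88 × 10^-4 M
pOH = 3.10, so pH = 14.00 − pOH = 10.90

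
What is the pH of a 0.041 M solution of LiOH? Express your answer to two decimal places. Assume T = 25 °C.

LiOH is a strong base; [OH-] = 0.041 M.
pOH = -log(0.041) = 1.39
pH = 14.00 - 1.39 = 12.61

pH = 12.61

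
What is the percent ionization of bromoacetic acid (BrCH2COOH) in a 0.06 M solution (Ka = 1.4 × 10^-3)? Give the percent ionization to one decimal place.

BrCH2COOH ⇌ BrCH2COO- + H+; let x = [H+] at equilibrium.
Ka = x²/(C₀ − x); solving the quadratic gives x = 8.49 × 10^-3 M.
% ionization = x/C₀ × 100% = 8.49 × 10^-3/0.06 × 100% = 14.2%

14.2%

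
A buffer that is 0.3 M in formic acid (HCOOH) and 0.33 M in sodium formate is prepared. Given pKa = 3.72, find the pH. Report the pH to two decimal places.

pH = 3.76

Henderson–Hasselbalch: pH = pKa + log([HCOO-]/[HCOOH]) = 3.72 + log(0.33/0.3)
pH = 3.72 + (+0.041) = 3.76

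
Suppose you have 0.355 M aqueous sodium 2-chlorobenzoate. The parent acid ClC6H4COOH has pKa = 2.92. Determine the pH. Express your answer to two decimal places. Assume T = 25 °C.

ClC6H4COO- is the conjugate base of the weak acid ClC6H4COOH.
Ka = 10^(−2.92) = 1.20 × 10^-3
Kb = Kw/Ka = 1.0×10^-14 / 1.20 × 10^-3 = 8.33 × 10^-12
Kb = x²/(0.355 − x) = 8.33 × 10^-12
Since Kb ≪ C₀, x ≈ √(Kb·C₀) = 1.72 × 10^-6 M.
Check: 0.00048% ionized — well under 5%, approximation valid.
pOH = −log(1.72 × 10^-6) = 5.76; pH = 14.00 − 5.76 = 8.24

pH = 8.24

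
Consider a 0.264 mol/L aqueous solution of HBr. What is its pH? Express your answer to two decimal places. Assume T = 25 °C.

HBr is a strong acid and dissociates completely, so [H+] = 0.264 M.
pH = -log(0.264) = 0.58

pH = 0.58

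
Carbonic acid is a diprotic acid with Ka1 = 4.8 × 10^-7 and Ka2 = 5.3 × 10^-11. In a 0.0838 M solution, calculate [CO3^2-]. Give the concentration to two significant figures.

5.3 × 10^-11 M

First ionization gives [H+] ≈ [HCO3-] = 2.01 × 10^-4 M.
Second step: Ka2 = [H+][CO3^2-]/[HCO3-] ≈ [CO3^2-] (since [H+] ≈ [HCO3-]).
So [CO3^2-] ≈ Ka2.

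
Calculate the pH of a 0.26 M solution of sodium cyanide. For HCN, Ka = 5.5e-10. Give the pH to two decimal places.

CN- is the conjugate base of the weak acid HCN.
Kb = Kw/Ka = 1.0×10^-14 / 5.5 × 10^-10 = 1.82 × 10^-5
From the ICE table, Kb = x²/(0.26 − x) = 1.82 × 10^-5.
Neglecting x in the denominator: x = √(1.82 × 10^-5 × 0.26) = 2.18 × 10^-3 M
pOH = 2.66, so pH = 14.00 − pOH = 11.34

pH = 11.34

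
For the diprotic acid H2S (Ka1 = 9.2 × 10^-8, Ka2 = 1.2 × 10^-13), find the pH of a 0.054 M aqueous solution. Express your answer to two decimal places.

Ka1 ≫ Ka2, so treat the first dissociation as the only significant source of H+.
Ka1 = x²/(0.054 − x) = 9.2 × 10^-8
x ≈ √(9.2 × 10^-8 × 0.054) = 7.05 × 10^-5 M
pH = −log(7.05 × 10^-5) = 4.15

pH = 4.15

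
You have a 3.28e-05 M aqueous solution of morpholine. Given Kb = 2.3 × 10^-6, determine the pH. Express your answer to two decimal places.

C4H8ONH + H2O ⇌ C4H8ONH2+ + OH-
Kb = [OH-]²/(3.28e-05 − [OH-]) = 2.3 × 10^-6
Here C₀/Kb ≈ 14.3, so the small-[OH-] approximation fails. Use the quadratic:
[OH-] = [−2.3e-06 + √(2.3e-06² + 3.02e-10)]/2 = 7.61 × 10^-6 M
pOH = −log(7.61 × 10^-6) = 5.12; pH = 14.00 − 5.12 = 8.88

pH = 8.88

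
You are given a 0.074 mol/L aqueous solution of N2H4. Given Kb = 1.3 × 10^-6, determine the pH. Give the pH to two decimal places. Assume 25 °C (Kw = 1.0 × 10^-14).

N2H4 + H2O ⇌ N2H5+ + OH-
From the ICE table, Kb = x²/(0.074 − x) = 1.3 × 10^-6.
Assume x ≪ 0.074: x ≈ √(1.3 × 10^-6 × 0.074) = 3.10 × 10^-4 M
(x/C₀ = 0.42% < 5%, so the approximation holds.)
pOH = 3.51, so pH = 14.00 − pOH = 10.49

pH = 10.49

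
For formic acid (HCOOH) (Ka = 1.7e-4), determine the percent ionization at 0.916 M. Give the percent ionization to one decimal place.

1.4%

HCOOH ⇌ HCOO- + H+; let x = [H+] at equilibrium.
x ≈ √(Ka·C₀) = √(1.7 × 10^-4 × 0.916) = 1.25 × 10^-2 M
Fraction ionized = 1.25 × 10^-2 / 0.916 = 0.0136 → 1.4%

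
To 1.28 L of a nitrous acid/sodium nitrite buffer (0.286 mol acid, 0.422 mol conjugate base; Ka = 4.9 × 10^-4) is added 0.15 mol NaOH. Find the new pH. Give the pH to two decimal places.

pH = 3.93

OH- converts HNO2 to NO2-: HNO2 → 0.136 mol, NO2- → 0.572 mol.
pKa = −log(4.9 × 10^-4) = 3.310
pH = pKa + log(n_NO2-/n_HNO2) = 3.310 + log(0.572/0.136) = 3.310 + (+0.624)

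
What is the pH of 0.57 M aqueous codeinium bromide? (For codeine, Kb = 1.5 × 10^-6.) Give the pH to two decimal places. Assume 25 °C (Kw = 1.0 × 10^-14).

C18H22NO3+ is the conjugate acid of the weak base C18H21NO3.
Ka = Kw/Kb = 1.0×10^-14 / 1.5 × 10^-6 = 6.67 × 10^-9
Let x = [H+] at equilibrium. Ka = x²/(0.57 − x).
Neglecting x in the denominator: x = √(6.67 × 10^-9 × 0.57) = 6.17 × 10^-5 M
pH = −log[H+] = −log(6.17 × 10^-5) = 4.21

pH = 4.21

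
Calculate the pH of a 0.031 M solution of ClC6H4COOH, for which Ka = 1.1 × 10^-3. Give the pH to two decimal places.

pH = 2.27

ClC6H4COOH ⇌ ClC6H4COO- + H+
Ka = x²/(0.031 − x) = 1.1 × 10^-3
x is not negligible relative to C₀; solve x² + 0.0011·x − 3.41e-05 = 0.
x = (−Ka + √(Ka² + 4·Ka·C₀))/2 = 5.32 × 10^-3 M
pH = −log(5.32 × 10^-3) = 2.27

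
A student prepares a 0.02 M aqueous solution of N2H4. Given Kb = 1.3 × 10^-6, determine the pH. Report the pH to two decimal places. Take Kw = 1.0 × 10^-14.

pH = 10.21

N2H4 + H2O ⇌ N2H5+ + OH-
Kb = x²/(0.02 − x) = 1.3 × 10^-6
Since Kb ≪ C₀, x ≈ √(Kb·C₀) = 1.61 × 10^-4 M.
pOH = −log(1.61 × 10^-4) = 3.79; pH = 14.00 − 3.79 = 10.21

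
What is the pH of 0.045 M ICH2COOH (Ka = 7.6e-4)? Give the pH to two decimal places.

ICH2COOH ⇌ ICH2COO- + H+
Ka = [H+]²/(0.045 − [H+]) = 7.6 × 10^-4
[H+] is not negligible relative to C₀; solve [H+]² + 0.00076·[H+] − 3.42e-05 = 0.
[H+] = (−Ka + √(Ka² + 4·Ka·C₀))/2 = 5.48 × 10^-3 M
pH = −log(5.48 × 10^-3) = 2.26

pH = 2.26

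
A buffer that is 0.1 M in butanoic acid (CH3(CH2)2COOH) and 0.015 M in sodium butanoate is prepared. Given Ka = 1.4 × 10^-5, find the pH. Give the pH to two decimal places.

pH = 4.03

pKa = −log(1.4 × 10^-5) = 4.854
pH = pKa + log([A⁻]/[HA]) = 4.854 + log(0.015/0.1)
pH = 4.854 + (-0.824) = 4.03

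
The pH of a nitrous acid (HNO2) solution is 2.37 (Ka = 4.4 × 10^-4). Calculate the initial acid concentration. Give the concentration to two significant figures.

[H+] = 10^(-2.37) = 4.27 × 10^-3 M = x
Ka = x²/(C₀ − x) ⇒ C₀ = x + x²/Ka
C₀ = 4.27 × 10^-3 + (4.27 × 10^-3)²/(4.4 × 10^-4) = 4.57 × 10^-2 M

C₀ = 4.6 × 10^-2 M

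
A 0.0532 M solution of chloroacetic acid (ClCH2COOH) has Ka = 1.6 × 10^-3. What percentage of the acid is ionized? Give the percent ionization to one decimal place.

ClCH2COOH ⇌ ClCH2COO- + H+; let x = [H+] at equilibrium.
Solve x² + 0.0016x − 8.51e-05 = 0 → x = 8.46 × 10^-3 M
Fraction ionized = 8.46 × 10^-3 / 0.0532 = 0.1590 → 15.9%

15.9%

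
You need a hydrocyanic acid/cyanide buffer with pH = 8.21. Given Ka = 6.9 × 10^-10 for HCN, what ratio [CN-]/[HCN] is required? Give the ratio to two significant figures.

pKa = -log(6.9 × 10^-10) = 9.161
pH = pKa + log(r) ⇒ log(r) = 8.21 − 9.161 = -0.951
r = [CN-]/[HCN] = 10^(-0.951) = 0.112

ratio = 0.11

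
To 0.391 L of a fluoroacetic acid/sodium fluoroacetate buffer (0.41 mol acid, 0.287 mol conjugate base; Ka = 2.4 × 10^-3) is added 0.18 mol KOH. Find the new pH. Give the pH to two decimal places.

pH = 2.93

OH- converts FCH2COOH to FCH2COO-: FCH2COOH → 0.23 mol, FCH2COO- → 0.467 mol.
pKa = −log(2.4 × 10^-3) = 2.620
Henderson–Hasselbalch with mole ratio 0.467/0.23: pH = 2.620 + (+0.308)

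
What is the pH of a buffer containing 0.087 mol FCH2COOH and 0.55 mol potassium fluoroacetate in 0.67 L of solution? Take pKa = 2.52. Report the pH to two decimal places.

pH = 3.32

pH = pKa + log([A⁻]/[HA]) = 2.52 + log(0.55/0.087)
pH = 2.52 + (+0.801) = 3.32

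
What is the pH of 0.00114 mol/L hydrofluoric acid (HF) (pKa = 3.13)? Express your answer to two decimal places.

pH = 3.21

HF ⇌ F- + H+
Ka = 10^(−3.13) = 7.41 × 10^-4
From the ICE table, Ka = [H+]²/(0.00114 − [H+]) = 7.41 × 10^-4.
Here C₀/Ka ≈ 1.54, so the small-[H+] approximation fails. Use the quadratic:
[H+] = (−Ka + √(Ka² + 4·Ka·C₀))/2 = 6.20 × 10^-4 M
pH = −log[H+] = −log(6.20 × 10^-4) = 3.21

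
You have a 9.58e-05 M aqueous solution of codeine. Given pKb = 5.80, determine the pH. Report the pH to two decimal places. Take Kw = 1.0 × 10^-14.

C18H21NO3 + H2O ⇌ C18H22NO3+ + OH-
Kb = 10^(−5.80) = 1.58 × 10^-6
From the ICE table, Kb = [OH-]²/(9.58e-05 − [OH-]) = 1.58 × 10^-6.
Here C₀/Kb ≈ 60.6, so the small-[OH-] approximation fails. Use the quadratic:
[OH-] = (−Kb + √(Kb² + 4·Kb·C₀))/2 = 1.15 × 10^-5 M
pOH = 4.94, so pH = 14.00 − pOH = 9.06

pH = 9.06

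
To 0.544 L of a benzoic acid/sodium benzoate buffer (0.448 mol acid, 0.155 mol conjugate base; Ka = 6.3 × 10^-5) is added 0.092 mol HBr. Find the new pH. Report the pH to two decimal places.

pH = 3.27

Added H+ converts C6H5COO- to C6H5COOH: C6H5COOH → 0.54 mol, C6H5COO- → 0.063 mol.
pKa = −log(6.3 × 10^-5) = 4.201
Henderson–Hasselbalch with mole ratio 0.063/0.54: pH = 4.201 + (-0.933)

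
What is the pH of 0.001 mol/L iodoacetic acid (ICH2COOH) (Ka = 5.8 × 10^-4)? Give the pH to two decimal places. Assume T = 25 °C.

ICH2COOH ⇌ ICH2COO- + H+
Ka = [H+]²/(0.001 − [H+]) = 5.8 × 10^-4
Here C₀/Ka ≈ 1.72, so the small-[H+] approximation fails. Use the quadratic:
[H+] = [−0.00058 + √(0.00058² + 2.32e-06)]/2 = 5.25 × 10^-4 M
pH = −log(5.25 × 10^-4) = 3.28

pH = 3.28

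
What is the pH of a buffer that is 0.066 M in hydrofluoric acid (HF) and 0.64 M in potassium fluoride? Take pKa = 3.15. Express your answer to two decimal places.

pH = 4.14

Using pH = pKa + log([base]/[acid]) with [base]/[acid] = 0.64/0.066:
pH = 3.15 + (+0.987) = 4.14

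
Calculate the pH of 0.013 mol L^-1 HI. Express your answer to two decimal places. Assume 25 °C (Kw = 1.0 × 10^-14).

pH = 1.89

HI is a strong acid and dissociates completely, so [H+] = 0.013 M.
pH = -log(0.013) = 1.89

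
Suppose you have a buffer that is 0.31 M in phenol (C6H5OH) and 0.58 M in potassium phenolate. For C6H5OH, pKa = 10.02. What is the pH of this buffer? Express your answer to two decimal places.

Henderson–Hasselbalch: pH = pKa + log([C6H5O-]/[C6H5OH]) = 10.02 + log(0.58/0.31)
pH = 10.02 + (+0.272) = 10.29

pH = 10.29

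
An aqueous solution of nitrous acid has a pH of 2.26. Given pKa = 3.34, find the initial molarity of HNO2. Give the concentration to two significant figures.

[H+] = 10^(-2.26) = 5.50 × 10^-3 M = x
Ka = 10^(−3.34) = 4.57 × 10^-4
Ka = x²/(C₀ − x) ⇒ C₀ = x + x²/Ka
C₀ = 5.50 × 10^-3 + (5.50 × 10^-3)²/(4.57 × 10^-4) = 7.17 × 10^-2 M

C₀ = 7.2 × 10^-2 M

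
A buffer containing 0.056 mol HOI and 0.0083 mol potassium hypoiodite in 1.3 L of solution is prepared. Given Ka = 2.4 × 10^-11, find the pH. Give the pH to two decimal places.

pKa = −log(2.4 × 10^-11) = 10.620
Using pH = pKa + log([base]/[acid]) with [base]/[acid] = 0.0083/0.056:
pH = 10.620 + (-0.829) = 9.79

pH = 9.79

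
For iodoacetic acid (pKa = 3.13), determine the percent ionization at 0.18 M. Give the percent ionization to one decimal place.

ICH2COOH ⇌ ICH2COO- + H+; let x = [H+] at equilibrium.
Ka = 10^(−3.13) = 7.41 × 10^-4
Solve x² + 0.000741x − 0.000133 = 0 → x = 1.12 × 10^-2 M
Fraction ionized = 1.12 × 10^-2 / 0.18 = 0.0622 → 6.2%

6.2%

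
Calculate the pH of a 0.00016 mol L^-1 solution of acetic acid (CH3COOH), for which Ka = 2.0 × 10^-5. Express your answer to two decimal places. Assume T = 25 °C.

pH = 4.32

CH3COOH ⇌ CH3COO- + H+
From the ICE table, Ka = [H+]²/(0.00016 − [H+]) = 2.0 × 10^-5.
[H+] is not negligible relative to C₀; solve [H+]² + 2e-05·[H+] − 3.2e-09 = 0.
[H+] = (−Ka + √(Ka² + 4·Ka·C₀))/2 = 4.74 × 10^-5 M
pH = −log[H+] = −log(4.74 × 10^-5) = 4.32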